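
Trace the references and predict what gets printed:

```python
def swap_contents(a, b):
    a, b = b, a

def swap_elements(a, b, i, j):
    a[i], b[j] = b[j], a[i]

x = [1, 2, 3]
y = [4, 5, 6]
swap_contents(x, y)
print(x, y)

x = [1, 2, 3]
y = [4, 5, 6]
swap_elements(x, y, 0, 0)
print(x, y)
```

Key concept: parameter rebinding vs mutation.
Step by step:
`x = [1, 2, 3]` → x = [1, 2, 3]
`y = [4, 5, 6]` → y = [4, 5, 6]
`swap_contents(x, y)` → no visible change to tracked variables
`print(x, y)` → prints [1, 2, 3] [4, 5, 6]
`x = [1, 2, 3]` → x = [1, 2, 3]
`y = [4, 5, 6]` → y = [4, 5, 6]
`swap_elements(x, y, 0, 0)` → x = [4, 2, 3]; y = [1, 5, 6]
`print(x, y)` → prints [4, 2, 3] [1, 5, 6]

Answer:
[1, 2, 3] [4, 5, 6]
[4, 2, 3] [1, 5, 6]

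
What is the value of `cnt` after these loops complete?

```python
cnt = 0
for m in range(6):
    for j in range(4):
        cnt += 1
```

6 * 4 = 24
`cnt` takes the values: 0 → 1 → 2 → 3 → 4 → 5 → 6 → 7 → 8 → 9 → 10 → 11 → 12 → 13 → 14 → 15 → 16 → 17 → 18 → 19 → 20 → 21 → 22 → 23 → 24

Answer: 24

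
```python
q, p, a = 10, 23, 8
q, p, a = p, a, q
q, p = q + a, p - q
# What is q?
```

Trace:
`q, p, a = 10, 23, 8` → q = 10; p = 23; a = 8
`q, p, a = p, a, q` → q = 23; p = 8; a = 10
`q, p = q + a, p - q` → q = 33; p = -15
So q = 33

Answer: 33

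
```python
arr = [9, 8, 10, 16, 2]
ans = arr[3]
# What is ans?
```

Trace:
`arr = [9, 8, 10, 16, 2]` → arr = [9, 8, 10, 16, 2]
`ans = arr[3]` → ans = 16
So ans = 16

Answer: 16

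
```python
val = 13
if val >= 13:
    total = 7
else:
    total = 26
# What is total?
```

Trace:
`val = 13` → val = 13
`if val >= 13: ...` → val >= 13 is True → total = 7
So total = 7

Answer: 7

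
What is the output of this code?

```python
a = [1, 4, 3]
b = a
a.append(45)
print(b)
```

Key concept: basic list aliasing.
Step by step:
`a = [1, 4, 3]` → a = [1, 4, 3]
`b = a` → b = [1, 4, 3] (same object as a)
`a.append(45)` → a = [1, 4, 3, 45] (same object as b); b = [1, 4, 3, 45] (same object as a)
`print(b)` → prints [1, 4, 3, 45]

Answer: [1, 4, 3, 45]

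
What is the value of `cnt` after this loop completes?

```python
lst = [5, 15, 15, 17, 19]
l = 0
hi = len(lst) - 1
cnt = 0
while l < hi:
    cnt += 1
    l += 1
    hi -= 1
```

Iterations until pointers meet (list length 5)
`cnt` takes the values: 0 → 1 → 2

Answer: 2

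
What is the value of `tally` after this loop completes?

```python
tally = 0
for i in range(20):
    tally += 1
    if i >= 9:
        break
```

Loop breaks when i reaches 9, tally is 10
`tally` takes the values: 0 → 1 → 2 → 3 → 4 → 5 → 6 → 7 → 8 → 9 → 10

Answer: 10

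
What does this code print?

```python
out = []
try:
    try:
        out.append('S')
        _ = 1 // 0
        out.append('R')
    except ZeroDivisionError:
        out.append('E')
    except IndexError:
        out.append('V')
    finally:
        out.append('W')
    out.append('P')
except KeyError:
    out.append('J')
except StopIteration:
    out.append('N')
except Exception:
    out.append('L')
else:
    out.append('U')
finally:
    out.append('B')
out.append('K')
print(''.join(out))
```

Execution trace: 'S' (inner try body) → 'E' (inner except ZeroDivisionError) → 'W' (inner finally) → 'P' (try body, no exception) → 'U' (else) → 'B' (finally) → 'K' (after the try/except). Output: SEWPUBK

Answer: SEWPUBK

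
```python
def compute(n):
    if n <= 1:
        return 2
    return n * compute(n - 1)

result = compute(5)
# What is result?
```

compute(5) = 5 * 4 * 3 * 2 * 2 = 240

Answer: 240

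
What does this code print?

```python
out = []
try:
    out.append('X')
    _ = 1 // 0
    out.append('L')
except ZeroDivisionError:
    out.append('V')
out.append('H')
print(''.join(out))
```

Execution trace: 'X' (try body) → 'V' (except ZeroDivisionError) → 'H' (after the try/except). Output: XVH

Answer: XVH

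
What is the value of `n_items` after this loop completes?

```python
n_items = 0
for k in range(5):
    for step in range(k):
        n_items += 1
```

Triangle number: 0+1+2+...+4
`n_items` takes the values: 0 → 1 → 2 → 3 → 4 → 5 → 6 → 7 → 8 → 9 → 10

Answer: 10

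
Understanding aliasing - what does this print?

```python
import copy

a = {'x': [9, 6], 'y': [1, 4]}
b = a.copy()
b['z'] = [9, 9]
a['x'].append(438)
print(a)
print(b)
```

Key concept: shallow copy of dict with mutable values.
Step by step:
`a = {'x': [9, 6], 'y': [1, 4]}` → a = {'x': [9, 6], 'y': [1, 4]}
`b = a.copy()` → b = {'x': [9, 6], 'y': [1, 4]}
`b['z'] = [9, 9]` → b = {'x': [9, 6], 'y': [1, 4], 'z': [9, 9]}
`a['x'].append(438)` → a = {'x': [9, 6, 438], 'y': [1, 4]}; b = {'x': [9, 6, 438], 'y': [1, 4], 'z': [9, 9]}
`print(a)` → prints {'x': [9, 6, 438], 'y': [1, 4]}
`print(b)` → prints {'x': [9, 6, 438], 'y': [1, 4], 'z': [9, 9]}

Answer:
{'x': [9, 6, 438], 'y': [1, 4]}
{'x': [9, 6, 438], 'y': [1, 4], 'z': [9, 9]}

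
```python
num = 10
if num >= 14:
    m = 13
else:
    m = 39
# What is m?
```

Trace:
`num = 10` → num = 10
`if num >= 14: ...` → num >= 14 is False, take else branch → m = 39
So m = 39

Answer: 39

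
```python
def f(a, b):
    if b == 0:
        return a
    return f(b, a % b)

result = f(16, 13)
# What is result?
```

f(16, 13) -> f(13, 3) -> f(3, 1) -> f(1, 0) -> 1

Answer: 1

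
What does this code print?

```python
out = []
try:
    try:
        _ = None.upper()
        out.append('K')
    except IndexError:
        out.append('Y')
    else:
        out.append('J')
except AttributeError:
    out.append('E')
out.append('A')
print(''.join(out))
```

Execution trace: 'E' (outer except AttributeError) → 'A' (after the try/except). Output: EA

Answer: EA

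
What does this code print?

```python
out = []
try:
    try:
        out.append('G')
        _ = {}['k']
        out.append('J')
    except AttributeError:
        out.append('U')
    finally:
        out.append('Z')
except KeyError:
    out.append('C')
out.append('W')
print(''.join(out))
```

Execution trace: 'G' (try body) → 'Z' (finally) → 'C' (outer except KeyError) → 'W' (after the try/except). Output: GZCW

Answer: GZCW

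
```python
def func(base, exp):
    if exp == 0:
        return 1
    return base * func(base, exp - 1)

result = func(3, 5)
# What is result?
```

func(3, 5) = 3 * 3 * 3 * 3 * 3 = 243

Answer: 243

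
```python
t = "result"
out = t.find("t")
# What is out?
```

Trace:
`t = "result"` → t = 'result'
`out = t.find("t")` → out = 5
So out = 5

Answer: 5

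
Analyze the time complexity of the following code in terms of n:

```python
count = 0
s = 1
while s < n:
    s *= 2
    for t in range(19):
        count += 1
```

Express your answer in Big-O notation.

Each loop level contributes: log n × 1. Multiplying the contributions gives O(log n).

Answer: O(log n)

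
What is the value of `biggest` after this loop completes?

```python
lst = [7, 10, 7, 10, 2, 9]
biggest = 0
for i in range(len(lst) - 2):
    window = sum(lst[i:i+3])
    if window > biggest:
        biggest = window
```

Max sum of 3-element window in [7, 10, 7, 10, 2, 9]
`biggest` takes the values: 0 → 24 → 27

Answer: 27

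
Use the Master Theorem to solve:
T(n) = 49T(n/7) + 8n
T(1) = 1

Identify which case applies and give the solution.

a=49, b=7, f(n)=8n. log_7(49) = 2. Since c=1 < 2, Case 1 applies: T(n) = Θ(n^log_b(a)) = O(n^2).

Answer: O(n^2) - Case 1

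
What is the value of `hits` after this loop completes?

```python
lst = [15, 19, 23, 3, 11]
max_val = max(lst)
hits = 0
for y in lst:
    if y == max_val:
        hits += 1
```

Count of max value 23 in [15, 19, 23, 3, 11]
`hits` takes the values: 0 → 1

Answer: 1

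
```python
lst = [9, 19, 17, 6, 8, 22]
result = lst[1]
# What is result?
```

Trace:
`lst = [9, 19, 17, 6, 8, 22]` → lst = [9, 19, 17, 6, 8, 22]
`result = lst[1]` → result = 19
So result = 19

Answer: 19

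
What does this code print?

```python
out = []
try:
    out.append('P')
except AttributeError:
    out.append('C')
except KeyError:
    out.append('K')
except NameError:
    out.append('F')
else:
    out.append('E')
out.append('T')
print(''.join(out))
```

Execution trace: 'P' (try body, no exception) → 'E' (else) → 'T' (after the try/except). Output: PET

Answer: PET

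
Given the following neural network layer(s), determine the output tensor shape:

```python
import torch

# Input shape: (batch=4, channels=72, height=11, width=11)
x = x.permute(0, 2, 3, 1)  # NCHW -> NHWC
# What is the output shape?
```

Input: (4, 72, 11, 11) -> Output: (4, 11, 11, 72)

Answer: (4, 11, 11, 72)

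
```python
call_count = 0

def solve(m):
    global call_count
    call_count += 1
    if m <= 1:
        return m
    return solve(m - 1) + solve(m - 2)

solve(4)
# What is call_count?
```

Calls(m) = 1 + Calls(m-1) + Calls(m-2); Calls(0)=Calls(1)=1. For m=4 this gives 9.

Answer: 9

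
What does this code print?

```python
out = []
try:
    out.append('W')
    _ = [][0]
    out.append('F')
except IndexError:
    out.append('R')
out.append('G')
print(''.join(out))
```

Execution trace: 'W' (try body) → 'R' (except IndexError) → 'G' (after the try/except). Output: WRG

Answer: WRG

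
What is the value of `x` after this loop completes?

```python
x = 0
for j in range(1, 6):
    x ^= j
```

XOR of 1 to 5
`x` takes the values: 0 → 1 → 3 → 0 → 4 → 1

Answer: 1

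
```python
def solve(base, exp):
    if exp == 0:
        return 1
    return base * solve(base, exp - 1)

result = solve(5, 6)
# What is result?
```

solve(5, 6) = 5 * 5 * 5 * 5 * 5 * 5 = 15625

Answer: 15625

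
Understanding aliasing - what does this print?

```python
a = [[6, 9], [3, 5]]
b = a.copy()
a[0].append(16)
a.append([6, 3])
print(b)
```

Key concept: shallow copy with nested lists.
Step by step:
`a = [[6, 9], [3, 5]]` → a = [[6, 9], [3, 5]]
`b = a.copy()` → b = [[6, 9], [3, 5]]
`a[0].append(16)` → a = [[6, 9, 16], [3, 5]]; b = [[6, 9, 16], [3, 5]]
`a.append([6, 3])` → a = [[6, 9, 16], [3, 5], [6, 3]]
`print(b)` → prints [[6, 9, 16], [3, 5]]

Answer: [[6, 9, 16], [3, 5]]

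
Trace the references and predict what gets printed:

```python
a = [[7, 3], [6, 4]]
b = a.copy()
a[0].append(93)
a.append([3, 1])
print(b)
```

Key concept: shallow copy with nested lists.
Step by step:
`a = [[7, 3], [6, 4]]` → a = [[7, 3], [6, 4]]
`b = a.copy()` → b = [[7, 3], [6, 4]]
`a[0].append(93)` → a = [[7, 3, 93], [6, 4]]; b = [[7, 3, 93], [6, 4]]
`a.append([3, 1])` → a = [[7, 3, 93], [6, 4], [3, 1]]
`print(b)` → prints [[7, 3, 93], [6, 4]]

Answer: [[7, 3, 93], [6, 4]]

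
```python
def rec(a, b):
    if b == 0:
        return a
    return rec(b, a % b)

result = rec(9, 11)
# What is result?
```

rec(9, 11) -> rec(11, 9) -> rec(9, 2) -> rec(2, 1) -> rec(1, 0) -> 1

Answer: 1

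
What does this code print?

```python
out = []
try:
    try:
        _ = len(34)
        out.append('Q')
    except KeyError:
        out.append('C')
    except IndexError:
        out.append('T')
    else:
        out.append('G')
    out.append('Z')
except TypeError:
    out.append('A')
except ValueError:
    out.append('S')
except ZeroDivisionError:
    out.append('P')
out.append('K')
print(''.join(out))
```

Execution trace: 'A' (except TypeError) → 'K' (after the try/except). Output: AK

Answer: AK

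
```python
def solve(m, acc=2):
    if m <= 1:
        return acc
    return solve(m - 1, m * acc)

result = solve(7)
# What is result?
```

Accumulator trace (n, acc): (7, 2) -> (6, 14) -> (5, 84) -> (4, 420) -> (3, 1680) -> (2, 5040) -> (1, 10080) -> return 10080

Answer: 10080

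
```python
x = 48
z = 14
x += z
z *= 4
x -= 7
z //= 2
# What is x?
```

Trace:
`x = 48` → x = 48
`z = 14` → z = 14
`x += z` → x = 62
`z *= 4` → z = 56
`x -= 7` → x = 55
`z //= 2` → z = 28
So x = 55

Answer: 55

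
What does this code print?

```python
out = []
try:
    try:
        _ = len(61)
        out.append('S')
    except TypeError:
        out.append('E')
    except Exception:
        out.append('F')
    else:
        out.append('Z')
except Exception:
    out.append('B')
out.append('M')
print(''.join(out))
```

Execution trace: 'E' (inner except TypeError) → 'M' (after the try/except). Output: EM

Answer: EM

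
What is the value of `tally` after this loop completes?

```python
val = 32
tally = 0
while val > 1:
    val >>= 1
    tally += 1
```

Count right shifts until 1
`tally` takes the values: 0 → 1 → 2 → 3 → 4 → 5

Answer: 5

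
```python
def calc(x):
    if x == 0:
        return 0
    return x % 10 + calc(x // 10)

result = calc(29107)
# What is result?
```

Sum of digits of 29107: 7 + 0 + 1 + 9 + 2 = 19

Answer: 19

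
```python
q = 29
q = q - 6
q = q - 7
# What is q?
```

Trace:
`q = 29` → q = 29
`q = q - 6` → q = 23
`q = q - 7` → q = 16
So q = 16

Answer: 16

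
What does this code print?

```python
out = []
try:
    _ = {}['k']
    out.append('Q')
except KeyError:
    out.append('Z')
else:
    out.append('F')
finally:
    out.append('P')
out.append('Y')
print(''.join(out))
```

Execution trace: 'Z' (except KeyError) → 'P' (finally) → 'Y' (after the try/except). Output: ZPY

Answer: ZPY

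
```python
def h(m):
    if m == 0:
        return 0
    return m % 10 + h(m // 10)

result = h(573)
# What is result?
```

Sum of digits of 573: 3 + 7 + 5 = 15

Answer: 15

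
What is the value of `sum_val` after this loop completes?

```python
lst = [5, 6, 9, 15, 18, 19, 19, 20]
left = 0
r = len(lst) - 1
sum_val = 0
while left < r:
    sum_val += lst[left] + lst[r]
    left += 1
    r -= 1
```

Sum of pairs from ends
`sum_val` takes the values: 0 → 25 → 50 → 78 → 111

Answer: 111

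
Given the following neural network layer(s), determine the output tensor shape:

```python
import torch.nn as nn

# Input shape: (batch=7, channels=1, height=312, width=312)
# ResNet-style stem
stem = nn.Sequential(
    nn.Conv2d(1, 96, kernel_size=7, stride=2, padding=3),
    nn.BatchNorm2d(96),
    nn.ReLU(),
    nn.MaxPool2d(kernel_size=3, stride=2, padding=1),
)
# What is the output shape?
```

Input: (7, 1, 312, 312) -> after Conv2d 7x7 stride=2: (7, 96, 156, 156) -> Output: (7, 96, 78, 78)

Answer: (7, 96, 78, 78)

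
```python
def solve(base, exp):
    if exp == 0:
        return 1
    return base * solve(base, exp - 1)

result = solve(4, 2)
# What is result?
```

solve(4, 2) = 4 * 4 = 16

Answer: 16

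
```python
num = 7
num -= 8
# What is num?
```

Trace:
`num = 7` → num = 7
`num -= 8` → num = -1
So num = -1

Answer: -1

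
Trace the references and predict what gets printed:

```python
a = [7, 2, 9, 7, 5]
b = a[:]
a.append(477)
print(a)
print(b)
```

Key concept: slice [:] creates copy.
Step by step:
`a = [7, 2, 9, 7, 5]` → a = [7, 2, 9, 7, 5]
`b = a[:]` → b = [7, 2, 9, 7, 5]
`a.append(477)` → a = [7, 2, 9, 7, 5, 477]
`print(a)` → prints [7, 2, 9, 7, 5, 477]
`print(b)` → prints [7, 2, 9, 7, 5]

Answer:
[7, 2, 9, 7, 5, 477]
[7, 2, 9, 7, 5]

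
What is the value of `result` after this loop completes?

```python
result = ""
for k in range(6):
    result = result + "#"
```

Repeat '#' 6 times
`result` takes the values: "" → "#" → "##" → "###" → "####" → "#####" → "######"

Answer: "######"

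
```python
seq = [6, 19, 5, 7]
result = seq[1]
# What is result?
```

Trace:
`seq = [6, 19, 5, 7]` → seq = [6, 19, 5, 7]
`result = seq[1]` → result = 19
So result = 19

Answer: 19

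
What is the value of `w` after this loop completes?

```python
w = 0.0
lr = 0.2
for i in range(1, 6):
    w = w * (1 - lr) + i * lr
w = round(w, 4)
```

Moving average with lr=0.2
`w` takes the values: 0.0 → 0.2 → 0.56 → 1.048 → 1.6384 → 2.31072 → 2.3107

Answer: 2.3107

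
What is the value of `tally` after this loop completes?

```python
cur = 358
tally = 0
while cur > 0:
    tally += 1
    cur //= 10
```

Count digits by repeated division by 10
`tally` takes the values: 0 → 1 → 2 → 3

Answer: 3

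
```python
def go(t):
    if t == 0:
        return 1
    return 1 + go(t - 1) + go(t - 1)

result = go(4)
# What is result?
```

go(t) = 1 + 2·go(t-1), go(0)=1. Closed form: (1+1)·2^4 - 1 = 31.

Answer: 31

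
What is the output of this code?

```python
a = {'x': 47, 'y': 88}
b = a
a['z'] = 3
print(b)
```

Key concept: dict aliasing.
Step by step:
`a = {'x': 47, 'y': 88}` → a = {'x': 47, 'y': 88}
`b = a` → b = {'x': 47, 'y': 88} (same object as a)
`a['z'] = 3` → a = {'x': 47, 'y': 88, 'z': 3} (same object as b); b = {'x': 47, 'y': 88, 'z': 3} (same object as a)
`print(b)` → prints {'x': 47, 'y': 88, 'z': 3}

Answer: {'x': 47, 'y': 88, 'z': 3}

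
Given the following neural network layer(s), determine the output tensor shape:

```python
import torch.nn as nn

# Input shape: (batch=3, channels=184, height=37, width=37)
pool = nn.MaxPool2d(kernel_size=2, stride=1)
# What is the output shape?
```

Input: (3, 184, 37, 37) -> Output: (3, 184, 36, 36)

Answer: (3, 184, 36, 36)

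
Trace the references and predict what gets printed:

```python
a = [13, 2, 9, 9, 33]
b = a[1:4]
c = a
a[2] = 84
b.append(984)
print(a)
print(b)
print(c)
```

Key concept: slice vs alias.
Step by step:
`a = [13, 2, 9, 9, 33]` → a = [13, 2, 9, 9, 33]
`b = a[1:4]` → b = [2, 9, 9]
`c = a` → c = [13, 2, 9, 9, 33] (same object as a)
`a[2] = 84` → a = [13, 2, 84, 9, 33] (same object as c); c = [13, 2, 84, 9, 33] (same object as a)
`b.append(984)` → b = [2, 9, 9, 984]
`print(a)` → prints [13, 2, 84, 9, 33]
`print(b)` → prints [2, 9, 9, 984]
`print(c)` → prints [13, 2, 84, 9, 33]

Answer:
[13, 2, 84, 9, 33]
[2, 9, 9, 984]
[13, 2, 84, 9, 33]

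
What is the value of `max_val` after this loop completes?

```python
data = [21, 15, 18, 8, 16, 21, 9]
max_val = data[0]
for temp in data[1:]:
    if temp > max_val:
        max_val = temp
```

Maximum of [21, 15, 18, 8, 16, 21, 9]
`max_val` takes the values: 21

Answer: 21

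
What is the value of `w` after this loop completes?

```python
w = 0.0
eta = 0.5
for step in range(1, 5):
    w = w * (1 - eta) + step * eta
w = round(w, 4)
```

Moving average with lr=0.5
`w` takes the values: 0.0 → 0.5 → 1.25 → 2.125 → 3.0625

Answer: 3.0625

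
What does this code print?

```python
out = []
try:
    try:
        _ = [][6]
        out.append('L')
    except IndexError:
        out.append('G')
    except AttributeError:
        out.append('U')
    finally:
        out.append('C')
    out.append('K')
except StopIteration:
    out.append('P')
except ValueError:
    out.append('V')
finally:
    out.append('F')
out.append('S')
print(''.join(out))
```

Execution trace: 'G' (inner except IndexError) → 'C' (inner finally) → 'K' (try body, no exception) → 'F' (finally) → 'S' (after the try/except). Output: GCKFS

Answer: GCKFS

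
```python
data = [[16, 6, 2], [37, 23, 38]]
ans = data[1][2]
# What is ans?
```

Trace:
`data = [[16, 6, 2], [37, 23, 38]]` → data = [[16, 6, 2], [37, 23, 38]]
`ans = data[1][2]` → ans = 38
So ans = 38

Answer: 38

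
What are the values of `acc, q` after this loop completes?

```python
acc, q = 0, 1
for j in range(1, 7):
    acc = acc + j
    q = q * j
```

Sum and factorial of 1 to 6
`acc, q` takes the values: (0, 1) → (1, 1) → (3, 1) → (3, 2) → (6, 2) → (6, 6) → (10, 6) → (10, 24) → (15, 24) → (15, 120) → (21, 120) → (21, 720)

Answer: 21, 720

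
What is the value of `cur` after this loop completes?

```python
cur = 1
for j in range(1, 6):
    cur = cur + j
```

Start at 1, add 1 through 5
`cur` takes the values: 1 → 2 → 4 → 7 → 11 → 16

Answer: 16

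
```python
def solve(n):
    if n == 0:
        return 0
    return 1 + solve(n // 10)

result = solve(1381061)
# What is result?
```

Count of digits of 1381061: 7

Answer: 7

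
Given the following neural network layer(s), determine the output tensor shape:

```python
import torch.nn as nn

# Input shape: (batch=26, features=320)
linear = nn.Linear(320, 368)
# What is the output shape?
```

Input: (26, 320) -> Output: (26, 368)

Answer: (26, 368)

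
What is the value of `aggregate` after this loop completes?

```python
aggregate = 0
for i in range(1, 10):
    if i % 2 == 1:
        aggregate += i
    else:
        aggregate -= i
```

Add odd, subtract even
`aggregate` takes the values: 0 → 1 → -1 → 2 → -2 → 3 → -3 → 4 → -4 → 5

Answer: 5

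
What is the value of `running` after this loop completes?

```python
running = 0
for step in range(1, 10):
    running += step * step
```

Sum of squares 1² to 9² = 285
`running` takes the values: 0 → 1 → 5 → 14 → 30 → 55 → 91 → 140 → 204 → 285

Answer: 285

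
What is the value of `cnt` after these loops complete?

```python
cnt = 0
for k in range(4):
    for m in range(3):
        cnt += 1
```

4 * 3 = 12
`cnt` takes the values: 0 → 1 → 2 → 3 → 4 → 5 → 6 → 7 → 8 → 9 → 10 → 11 → 12

Answer: 12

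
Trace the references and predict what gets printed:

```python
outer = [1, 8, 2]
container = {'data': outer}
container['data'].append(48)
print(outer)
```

Key concept: dict holds reference to list.
Step by step:
`outer = [1, 8, 2]` → outer = [1, 8, 2]
`container = {'data': outer}` → container = {'data': [1, 8, 2]}
`container['data'].append(48)` → outer = [1, 8, 2, 48]; container = {'data': [1, 8, 2, 48]}
`print(outer)` → prints [1, 8, 2, 48]

Answer: [1, 8, 2, 48]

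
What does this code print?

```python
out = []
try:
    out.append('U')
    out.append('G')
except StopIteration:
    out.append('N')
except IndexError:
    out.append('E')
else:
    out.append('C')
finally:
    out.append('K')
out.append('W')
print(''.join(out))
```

Execution trace: 'U' (try body) → 'G' (try body, no exception) → 'C' (else) → 'K' (finally) → 'W' (after the try/except). Output: UGCKW

Answer: UGCKW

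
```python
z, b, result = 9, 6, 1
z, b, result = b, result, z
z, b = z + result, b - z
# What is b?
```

Trace:
`z, b, result = 9, 6, 1` → z = 9; b = 6; result = 1
`z, b, result = b, result, z` → z = 6; b = 1; result = 9
`z, b = z + result, b - z` → z = 15; b = -5
So b = -5

Answer: -5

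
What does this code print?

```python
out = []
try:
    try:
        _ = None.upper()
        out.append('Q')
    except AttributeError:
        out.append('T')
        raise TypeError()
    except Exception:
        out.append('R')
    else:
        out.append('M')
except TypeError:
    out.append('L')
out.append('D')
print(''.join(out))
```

Execution trace: 'T' (inner except AttributeError) → 'L' (outer except TypeError) → 'D' (after the try/except). Output: TLD

Answer: TLD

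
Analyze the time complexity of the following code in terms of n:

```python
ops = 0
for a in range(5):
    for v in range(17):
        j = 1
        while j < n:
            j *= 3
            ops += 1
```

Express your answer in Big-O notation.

Each loop level contributes: 1 × 1 × log n. Multiplying the contributions gives O(log n).

Answer: O(log n)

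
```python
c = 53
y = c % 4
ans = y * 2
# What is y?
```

Trace:
`c = 53` → c = 53
`y = c % 4` → y = 1
`ans = y * 2` → ans = 2
So y = 1

Answer: 1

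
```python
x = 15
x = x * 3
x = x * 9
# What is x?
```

Trace:
`x = 15` → x = 15
`x = x * 3` → x = 45
`x = x * 9` → x = 405
So x = 405

Answer: 405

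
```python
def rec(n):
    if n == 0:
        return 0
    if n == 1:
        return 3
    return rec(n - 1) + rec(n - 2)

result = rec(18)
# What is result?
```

Build up from base cases: rec(0)=0, rec(1)=3, rec(2)=3, rec(3)=6, rec(4)=9, rec(5)=15, rec(6)=24, ..., rec(18)=7752

Answer: 7752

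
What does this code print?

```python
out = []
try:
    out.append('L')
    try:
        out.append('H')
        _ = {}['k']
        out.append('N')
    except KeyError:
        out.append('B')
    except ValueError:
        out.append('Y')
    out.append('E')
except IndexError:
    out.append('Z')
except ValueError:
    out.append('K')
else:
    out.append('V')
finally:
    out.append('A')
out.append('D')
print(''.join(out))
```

Execution trace: 'L' (try body) → 'H' (inner try body) → 'B' (inner except KeyError) → 'E' (try body, no exception) → 'V' (else) → 'A' (finally) → 'D' (after the try/except). Output: LHBEVAD

Answer: LHBEVAD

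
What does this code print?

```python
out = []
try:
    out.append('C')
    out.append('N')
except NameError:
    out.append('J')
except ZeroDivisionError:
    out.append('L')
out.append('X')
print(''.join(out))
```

Execution trace: 'C' (try body) → 'N' (try body, no exception) → 'X' (after the try/except). Output: CNX

Answer: CNX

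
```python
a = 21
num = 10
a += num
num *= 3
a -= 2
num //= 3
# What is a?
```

Trace:
`a = 21` → a = 21
`num = 10` → num = 10
`a += num` → a = 31
`num *= 3` → num = 30
`a -= 2` → a = 29
`num //= 3` → num = 10
So a = 29

Answer: 29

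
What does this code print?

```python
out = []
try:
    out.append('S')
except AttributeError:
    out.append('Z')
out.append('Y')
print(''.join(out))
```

Execution trace: 'S' (try body, no exception) → 'Y' (after the try/except). Output: SY

Answer: SY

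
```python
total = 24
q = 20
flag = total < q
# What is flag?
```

Trace:
`total = 24` → total = 24
`q = 20` → q = 20
`flag = total < q` → flag = False
So flag = False

Answer: False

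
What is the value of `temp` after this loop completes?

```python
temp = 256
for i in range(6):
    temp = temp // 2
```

Halve 6 times: 256 // 2^6 = 4
`temp` takes the values: 256 → 128 → 64 → 32 → 16 → 8 → 4

Answer: 4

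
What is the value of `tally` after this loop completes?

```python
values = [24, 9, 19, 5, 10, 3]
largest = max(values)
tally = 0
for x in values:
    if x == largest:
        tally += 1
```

Count of max value 24 in [24, 9, 19, 5, 10, 3]
`tally` takes the values: 0 → 1

Answer: 1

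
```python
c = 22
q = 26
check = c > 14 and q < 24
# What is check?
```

Trace:
`c = 22` → c = 22
`q = 26` → q = 26
`check = c > 14 and q < 24` → check = False
So check = False

Answer: False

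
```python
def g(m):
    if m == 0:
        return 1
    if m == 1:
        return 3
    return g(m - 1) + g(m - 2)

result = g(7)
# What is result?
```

Build up from base cases: g(0)=1, g(1)=3, g(2)=4, g(3)=7, g(4)=11, g(5)=18, g(6)=29, ..., g(7)=47

Answer: 47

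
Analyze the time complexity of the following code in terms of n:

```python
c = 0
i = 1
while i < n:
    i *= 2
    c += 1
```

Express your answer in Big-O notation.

Each loop level contributes: log n. Multiplying the contributions gives O(log n).

Answer: O(log n)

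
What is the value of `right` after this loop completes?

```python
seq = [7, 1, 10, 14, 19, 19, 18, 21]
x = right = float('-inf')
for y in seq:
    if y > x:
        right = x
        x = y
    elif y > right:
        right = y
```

Second largest (with repeats) in [7, 1, 10, 14, 19, 19, 18, 21]
`right` takes the values: -inf → 1 → 7 → 10 → 14 → 19

Answer: 19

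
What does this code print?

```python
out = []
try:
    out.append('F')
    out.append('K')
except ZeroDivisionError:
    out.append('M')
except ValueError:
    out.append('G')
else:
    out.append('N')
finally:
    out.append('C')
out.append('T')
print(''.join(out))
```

Execution trace: 'F' (try body) → 'K' (try body, no exception) → 'N' (else) → 'C' (finally) → 'T' (after the try/except). Output: FKNCT

Answer: FKNCT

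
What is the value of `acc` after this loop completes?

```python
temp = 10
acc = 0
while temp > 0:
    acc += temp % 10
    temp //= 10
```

Sum digits of 10
`acc` takes the values: 0 → 1

Answer: 1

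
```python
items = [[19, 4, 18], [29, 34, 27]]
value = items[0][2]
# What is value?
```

Trace:
`items = [[19, 4, 18], [29, 34, 27]]` → items = [[19, 4, 18], [29, 34, 27]]
`value = items[0][2]` → value = 18
So value = 18

Answer: 18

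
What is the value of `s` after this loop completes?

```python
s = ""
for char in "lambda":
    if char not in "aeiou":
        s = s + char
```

Remove vowels from 'lambda'
`s` takes the values: "" → "l" → "lm" → "lmb" → "lmbd"

Answer: "lmbd"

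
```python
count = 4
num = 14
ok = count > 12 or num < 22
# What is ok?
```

Trace:
`count = 4` → count = 4
`num = 14` → num = 14
`ok = count > 12 or num < 22` → ok = True
So ok = True

Answer: True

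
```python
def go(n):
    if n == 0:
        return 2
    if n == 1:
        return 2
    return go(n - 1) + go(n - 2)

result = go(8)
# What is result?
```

Build up from base cases: go(0)=2, go(1)=2, go(2)=4, go(3)=6, go(4)=10, go(5)=16, go(6)=26, ..., go(8)=68

Answer: 68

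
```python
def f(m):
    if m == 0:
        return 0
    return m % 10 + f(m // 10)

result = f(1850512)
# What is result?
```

Sum of digits of 1850512: 2 + 1 + 5 + 0 + 5 + 8 + 1 = 22

Answer: 22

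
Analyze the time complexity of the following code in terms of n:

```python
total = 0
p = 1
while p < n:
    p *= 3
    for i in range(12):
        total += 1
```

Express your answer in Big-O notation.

Each loop level contributes: log n × 1. Multiplying the contributions gives O(log n).

Answer: O(log n)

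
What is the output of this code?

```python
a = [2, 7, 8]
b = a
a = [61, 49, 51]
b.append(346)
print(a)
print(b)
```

Key concept: rebinding vs mutation: a is rebound to a new list, b still points at the original.
Step by step:
`a = [2, 7, 8]` → a = [2, 7, 8]
`b = a` → b = [2, 7, 8] (same object as a)
`a = [61, 49, 51]` → a = [61, 49, 51]
`b.append(346)` → b = [2, 7, 8, 346]
`print(a)` → prints [61, 49, 51]
`print(b)` → prints [2, 7, 8, 346]

Answer:
[61, 49, 51]
[2, 7, 8, 346]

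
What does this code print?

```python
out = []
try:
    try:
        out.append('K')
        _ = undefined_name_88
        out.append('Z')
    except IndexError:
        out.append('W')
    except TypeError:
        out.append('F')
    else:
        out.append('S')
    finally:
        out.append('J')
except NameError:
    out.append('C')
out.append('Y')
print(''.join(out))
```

Execution trace: 'K' (try body) → 'J' (finally) → 'C' (outer except NameError) → 'Y' (after the try/except). Output: KJCY

Answer: KJCY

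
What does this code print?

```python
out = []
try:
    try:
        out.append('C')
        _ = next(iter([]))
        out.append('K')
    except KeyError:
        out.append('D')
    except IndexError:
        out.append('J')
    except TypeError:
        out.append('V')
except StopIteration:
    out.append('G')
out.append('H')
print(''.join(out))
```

Execution trace: 'C' (try body) → 'G' (outer except StopIteration) → 'H' (after the try/except). Output: CGH

Answer: CGH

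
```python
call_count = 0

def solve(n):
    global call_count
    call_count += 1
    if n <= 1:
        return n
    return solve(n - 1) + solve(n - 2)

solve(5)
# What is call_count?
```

Calls(n) = 1 + Calls(n-1) + Calls(n-2); Calls(0)=Calls(1)=1. For n=5 this gives 15.

Answer: 15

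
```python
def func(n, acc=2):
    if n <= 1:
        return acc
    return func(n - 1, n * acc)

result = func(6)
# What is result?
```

Accumulator trace (n, acc): (6, 2) -> (5, 12) -> (4, 60) -> (3, 240) -> (2, 720) -> (1, 1440) -> return 1440

Answer: 1440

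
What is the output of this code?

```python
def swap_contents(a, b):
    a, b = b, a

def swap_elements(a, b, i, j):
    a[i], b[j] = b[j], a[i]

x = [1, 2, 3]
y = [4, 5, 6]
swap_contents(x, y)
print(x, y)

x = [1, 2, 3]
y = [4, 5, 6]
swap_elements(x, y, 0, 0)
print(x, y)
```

Key concept: parameter rebinding vs mutation.
Step by step:
`x = [1, 2, 3]` → x = [1, 2, 3]
`y = [4, 5, 6]` → y = [4, 5, 6]
`swap_contents(x, y)` → no visible change to tracked variables
`print(x, y)` → prints [1, 2, 3] [4, 5, 6]
`x = [1, 2, 3]` → x = [1, 2, 3]
`y = [4, 5, 6]` → y = [4, 5, 6]
`swap_elements(x, y, 0, 0)` → x = [4, 2, 3]; y = [1, 5, 6]
`print(x, y)` → prints [4, 2, 3] [1, 5, 6]

Answer:
[1, 2, 3] [4, 5, 6]
[4, 2, 3] [1, 5, 6]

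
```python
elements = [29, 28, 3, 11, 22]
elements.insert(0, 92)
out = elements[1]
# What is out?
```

Trace:
`elements = [29, 28, 3, 11, 22]` → elements = [29, 28, 3, 11, 22]
`elements.insert(0, 92)` → elements = [92, 29, 28, 3, 11, 22]
`out = elements[1]` → out = 29
So out = 29

Answer: 29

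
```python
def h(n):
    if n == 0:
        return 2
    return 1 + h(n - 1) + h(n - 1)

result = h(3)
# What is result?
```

h(n) = 1 + 2·h(n-1), h(0)=2. Closed form: (2+1)·2^3 - 1 = 23.

Answer: 23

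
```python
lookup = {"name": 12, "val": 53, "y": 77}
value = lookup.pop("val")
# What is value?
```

Trace:
`lookup = {"name": 12, "val": 53, "y": 77}` → lookup = {'name': 12, 'val': 53, 'y': 77}
`value = lookup.pop("val")` → lookup = {'name': 12, 'y': 77}; value = 53
So value = 53

Answer: 53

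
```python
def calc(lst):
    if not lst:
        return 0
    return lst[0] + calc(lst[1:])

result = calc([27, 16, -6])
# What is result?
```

27 + 16 + (-6) + 0 = 37

Answer: 37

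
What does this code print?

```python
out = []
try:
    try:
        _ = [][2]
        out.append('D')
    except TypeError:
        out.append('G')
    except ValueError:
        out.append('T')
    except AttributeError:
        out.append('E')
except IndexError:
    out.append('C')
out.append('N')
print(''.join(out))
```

Execution trace: 'C' (outer except IndexError) → 'N' (after the try/except). Output: CN

Answer: CN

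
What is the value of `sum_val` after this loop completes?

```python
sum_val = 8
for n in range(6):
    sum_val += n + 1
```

Start at 8, add 1 to 6 = 29
`sum_val` takes the values: 8 → 9 → 11 → 14 → 18 → 23 → 29

Answer: 29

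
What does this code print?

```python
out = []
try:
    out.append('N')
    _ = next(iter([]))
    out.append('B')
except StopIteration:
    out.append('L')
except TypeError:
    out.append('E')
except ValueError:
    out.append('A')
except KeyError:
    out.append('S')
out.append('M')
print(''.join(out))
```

Execution trace: 'N' (try body) → 'L' (except StopIteration) → 'M' (after the try/except). Output: NLM

Answer: NLM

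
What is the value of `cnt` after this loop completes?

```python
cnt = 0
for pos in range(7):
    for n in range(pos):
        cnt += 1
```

Triangle number: 0+1+2+...+6
`cnt` takes the values: 0 → 1 → 2 → 3 → 4 → 5 → 6 → 7 → 8 → 9 → 10 → 11 → 12 → 13 → 14 → 15 → 16 → 17 → 18 → 19 → 20 → 21

Answer: 21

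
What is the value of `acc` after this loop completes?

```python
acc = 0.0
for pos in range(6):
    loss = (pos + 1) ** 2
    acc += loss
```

Sum of squared losses 1² + 2² + ... + 6²
`acc` takes the values: 0.0 → 1.0 → 5.0 → 14.0 → 30.0 → 55.0 → 91.0

Answer: 91.0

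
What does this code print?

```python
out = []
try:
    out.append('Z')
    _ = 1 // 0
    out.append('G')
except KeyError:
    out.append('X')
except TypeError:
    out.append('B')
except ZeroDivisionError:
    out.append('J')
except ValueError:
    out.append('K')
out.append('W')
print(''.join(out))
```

Execution trace: 'Z' (try body) → 'J' (except ZeroDivisionError) → 'W' (after the try/except). Output: ZJW

Answer: ZJW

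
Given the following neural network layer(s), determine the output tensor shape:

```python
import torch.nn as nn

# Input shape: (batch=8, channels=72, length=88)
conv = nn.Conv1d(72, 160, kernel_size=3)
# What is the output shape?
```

Input: (8, 72, 88) -> Output: (8, 160, 86)

Answer: (8, 160, 86)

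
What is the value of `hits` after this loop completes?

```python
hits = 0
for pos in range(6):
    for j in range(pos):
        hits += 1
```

Triangle number: 0+1+2+...+5
`hits` takes the values: 0 → 1 → 2 → 3 → 4 → 5 → 6 → 7 → 8 → 9 → 10 → 11 → 12 → 13 → 14 → 15

Answer: 15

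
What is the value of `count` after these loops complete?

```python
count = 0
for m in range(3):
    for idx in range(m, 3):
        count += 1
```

Upper triangle: 3 + 2 + ... + 1
`count` takes the values: 0 → 1 → 2 → 3 → 4 → 5 → 6

Answer: 6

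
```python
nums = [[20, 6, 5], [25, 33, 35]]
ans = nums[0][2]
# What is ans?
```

Trace:
`nums = [[20, 6, 5], [25, 33, 35]]` → nums = [[20, 6, 5], [25, 33, 35]]
`ans = nums[0][2]` → ans = 5
So ans = 5

Answer: 5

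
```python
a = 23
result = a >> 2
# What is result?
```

Trace:
`a = 23` → a = 23
`result = a >> 2` → result = 5
So result = 5

Answer: 5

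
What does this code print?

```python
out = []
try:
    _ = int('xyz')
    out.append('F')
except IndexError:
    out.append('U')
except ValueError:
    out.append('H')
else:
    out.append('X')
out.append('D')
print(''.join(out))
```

Execution trace: 'H' (except ValueError) → 'D' (after the try/except). Output: HD

Answer: HD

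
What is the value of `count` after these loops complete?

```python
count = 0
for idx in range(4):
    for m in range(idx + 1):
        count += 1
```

Triangle: 1 + 2 + ... + 4
`count` takes the values: 0 → 1 → 2 → 3 → 4 → 5 → 6 → 7 → 8 → 9 → 10

Answer: 10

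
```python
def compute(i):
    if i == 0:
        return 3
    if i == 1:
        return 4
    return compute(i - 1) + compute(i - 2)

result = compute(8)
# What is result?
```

Build up from base cases: compute(0)=3, compute(1)=4, compute(2)=7, compute(3)=11, compute(4)=18, compute(5)=29, compute(6)=47, ..., compute(8)=123

Answer: 123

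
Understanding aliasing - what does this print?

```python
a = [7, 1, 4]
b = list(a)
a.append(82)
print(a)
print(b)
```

Key concept: list() constructor creates copy.
Step by step:
`a = [7, 1, 4]` → a = [7, 1, 4]
`b = list(a)` → b = [7, 1, 4]
`a.append(82)` → a = [7, 1, 4, 82]
`print(a)` → prints [7, 1, 4, 82]
`print(b)` → prints [7, 1, 4]

Answer:
[7, 1, 4, 82]
[7, 1, 4]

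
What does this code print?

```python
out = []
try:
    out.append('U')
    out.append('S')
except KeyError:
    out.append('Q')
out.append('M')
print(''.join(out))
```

Execution trace: 'U' (try body) → 'S' (try body, no exception) → 'M' (after the try/except). Output: USM

Answer: USM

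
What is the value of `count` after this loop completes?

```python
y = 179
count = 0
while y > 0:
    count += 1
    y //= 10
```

Count digits by repeated division by 10
`count` takes the values: 0 → 1 → 2 → 3

Answer: 3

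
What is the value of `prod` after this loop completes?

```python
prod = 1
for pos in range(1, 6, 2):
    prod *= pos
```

Product of 1, 3, 5, ... up to 5
`prod` takes the values: 1 → 3 → 15

Answer: 15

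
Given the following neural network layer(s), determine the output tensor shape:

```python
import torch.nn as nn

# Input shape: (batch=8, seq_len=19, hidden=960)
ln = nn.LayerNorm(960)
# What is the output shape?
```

Input: (8, 19, 960) -> Output: (8, 19, 960)

Answer: (8, 19, 960)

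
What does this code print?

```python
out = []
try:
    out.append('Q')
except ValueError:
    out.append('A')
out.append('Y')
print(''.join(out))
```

Execution trace: 'Q' (try body, no exception) → 'Y' (after the try/except). Output: QY

Answer: QY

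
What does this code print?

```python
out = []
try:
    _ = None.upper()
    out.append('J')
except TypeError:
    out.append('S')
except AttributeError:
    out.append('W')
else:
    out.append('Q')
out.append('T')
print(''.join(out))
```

Execution trace: 'W' (except AttributeError) → 'T' (after the try/except). Output: WT

Answer: WT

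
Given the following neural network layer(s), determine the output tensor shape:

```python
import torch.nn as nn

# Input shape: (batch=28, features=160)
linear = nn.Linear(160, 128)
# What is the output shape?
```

Input: (28, 160) -> Output: (28, 128)

Answer: (28, 128)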